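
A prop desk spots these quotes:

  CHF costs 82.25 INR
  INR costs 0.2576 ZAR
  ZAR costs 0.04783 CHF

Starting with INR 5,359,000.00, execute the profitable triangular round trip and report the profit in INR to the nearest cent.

Profitable loop is INR → ZAR → CHF → INR:
INR 5,359,000.00 × 0.2576 = ZAR 1,380,478.40
ZAR 1,380,478.40 × 0.04783 = CHF 66,028.28
CHF 66,028.28 × 82.25 = INR 5,430,826.18
Profit = INR 5,430,826.18 − INR 5,359,000.00

Profit: INR 71,826.18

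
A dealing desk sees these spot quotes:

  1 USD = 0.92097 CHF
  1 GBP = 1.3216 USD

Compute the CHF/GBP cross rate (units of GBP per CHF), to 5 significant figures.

CHF/GBP = 0.82159

1 CHF ÷ 0.92097 = 1.08581 USD
1.08581 USD ÷ 1.3216 = 0.821589 GBP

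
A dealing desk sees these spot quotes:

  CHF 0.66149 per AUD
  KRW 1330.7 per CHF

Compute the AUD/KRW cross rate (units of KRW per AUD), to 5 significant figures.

1 AUD × 0.66149 = 0.66149 CHF
0.66149 CHF × 1330.7 = 880.245 KRW

AUD/KRW = 880.24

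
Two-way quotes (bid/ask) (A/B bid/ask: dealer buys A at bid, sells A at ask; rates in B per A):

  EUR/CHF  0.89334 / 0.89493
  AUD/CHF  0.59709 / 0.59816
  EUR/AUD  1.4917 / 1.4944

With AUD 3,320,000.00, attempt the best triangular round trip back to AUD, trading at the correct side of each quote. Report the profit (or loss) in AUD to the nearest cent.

Best loop AUD → EUR → CHF → AUD:
AUD 3,320,000.00 ÷ 1.4944 (buy EUR at ask) = EUR 2,221,627.41
EUR 2,221,627.41 × 0.89334 (sell EUR at bid) = CHF 1,984,668.63
CHF 1,984,668.63 ÷ 0.59816 (buy AUD at ask) = AUD 3,317,956.11

Net result: AUD -2,043.89 (no profitable arbitrage after spreads)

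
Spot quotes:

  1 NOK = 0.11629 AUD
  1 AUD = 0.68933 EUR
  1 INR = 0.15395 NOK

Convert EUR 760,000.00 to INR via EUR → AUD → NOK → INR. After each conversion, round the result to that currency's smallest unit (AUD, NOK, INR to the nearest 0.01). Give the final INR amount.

EUR 760,000.00 ÷ 0.68933 = AUD 1,102,519.84
AUD 1,102,519.84 ÷ 0.11629 = NOK 9,480,779.43
NOK 9,480,779.43 ÷ 0.15395 = INR 61,583,497.43

INR 61,583,497.43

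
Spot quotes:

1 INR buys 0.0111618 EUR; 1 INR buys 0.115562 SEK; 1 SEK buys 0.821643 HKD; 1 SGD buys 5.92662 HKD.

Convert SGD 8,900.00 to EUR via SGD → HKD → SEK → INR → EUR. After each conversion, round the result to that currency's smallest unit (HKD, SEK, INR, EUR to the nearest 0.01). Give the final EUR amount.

EUR 6,200.59

SGD 8,900.00 × 5.92662 = HKD 52,746.92
HKD 52,746.92 ÷ 0.821643 = SEK 64,196.88
SEK 64,196.88 ÷ 0.115562 = INR 555,518.94
INR 555,518.94 × 0.0111618 = EUR 6,200.59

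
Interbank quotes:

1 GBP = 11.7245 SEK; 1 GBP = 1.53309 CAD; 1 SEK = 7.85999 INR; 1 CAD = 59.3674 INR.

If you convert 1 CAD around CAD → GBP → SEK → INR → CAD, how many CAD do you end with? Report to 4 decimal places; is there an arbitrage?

1.0125 (arbitrage exists)

Around CAD → GBP → SEK → INR → CAD: 1 ÷ 1.53309 × 11.7245 × 7.85999 ÷ 59.3674 = 1.012513
Product > 1; profitable direction is CAD → GBP → SEK → INR → CAD.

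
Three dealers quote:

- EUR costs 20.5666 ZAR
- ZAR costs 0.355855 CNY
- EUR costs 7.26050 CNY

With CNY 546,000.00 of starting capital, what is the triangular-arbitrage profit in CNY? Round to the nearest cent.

Profitable loop is CNY → EUR → ZAR → CNY:
CNY 546,000.00 ÷ 7.26050 = EUR 75,201.43
EUR 75,201.43 × 20.5666 = ZAR 1,546,637.78
ZAR 1,546,637.78 × 0.355855 = CNY 550,378.79
Profit = CNY 550,378.79 − CNY 546,000.00

Profit: CNY 4,378.79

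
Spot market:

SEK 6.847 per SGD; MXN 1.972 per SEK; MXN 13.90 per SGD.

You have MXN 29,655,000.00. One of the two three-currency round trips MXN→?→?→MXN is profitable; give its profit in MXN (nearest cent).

Profitable loop is MXN → SEK → SGD → MXN:
MXN 29,655,000.00 ÷ 1.972 = SEK 15,038,032.45
SEK 15,038,032.45 ÷ 6.847 = SGD 2,196,295.09
SGD 2,196,295.09 × 13.90 = MXN 30,528,501.70
Profit = MXN 30,528,501.70 − MXN 29,655,000.00

Profit: MXN 873,501.70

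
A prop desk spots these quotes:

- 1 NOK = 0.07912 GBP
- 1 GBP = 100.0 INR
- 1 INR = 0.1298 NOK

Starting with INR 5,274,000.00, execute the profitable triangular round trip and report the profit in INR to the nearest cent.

Profitable loop is INR → NOK → GBP → INR:
INR 5,274,000.00 × 0.1298 = NOK 684,565.20
NOK 684,565.20 × 0.07912 = GBP 54,162.80
GBP 54,162.80 × 100.0 = INR 5,416,279.86
Profit = INR 5,416,279.86 − INR 5,274,000.00

Profit: INR 142,279.86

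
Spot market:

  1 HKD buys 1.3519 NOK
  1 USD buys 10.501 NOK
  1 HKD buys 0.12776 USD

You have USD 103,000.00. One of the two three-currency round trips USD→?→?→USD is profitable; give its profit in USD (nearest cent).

Profit: USD 790.17

Profitable loop is USD → HKD → NOK → USD:
USD 103,000.00 ÷ 0.12776 = HKD 806,199.12
HKD 806,199.12 × 1.3519 = NOK 1,089,900.59
NOK 1,089,900.59 ÷ 10.501 = USD 103,790.17
Profit = USD 103,790.17 − USD 103,000.00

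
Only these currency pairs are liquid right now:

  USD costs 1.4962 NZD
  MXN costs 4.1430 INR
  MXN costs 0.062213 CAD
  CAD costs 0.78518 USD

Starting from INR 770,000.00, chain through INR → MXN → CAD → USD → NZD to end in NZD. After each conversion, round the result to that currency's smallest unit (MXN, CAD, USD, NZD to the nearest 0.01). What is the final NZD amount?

NZD 13,583.63

INR 770,000.00 ÷ 4.1430 = MXN 185,855.66
MXN 185,855.66 × 0.062213 = CAD 11,562.64
CAD 11,562.64 × 0.78518 = USD 9,078.75
USD 9,078.75 × 1.4962 = NZD 13,583.63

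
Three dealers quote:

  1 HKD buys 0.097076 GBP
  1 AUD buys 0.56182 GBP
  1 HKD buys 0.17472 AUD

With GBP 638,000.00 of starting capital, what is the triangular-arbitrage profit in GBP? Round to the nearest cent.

Profit: GBP 7,132.06

Profitable loop is GBP → HKD → AUD → GBP:
GBP 638,000.00 ÷ 0.097076 = HKD 6,572,170.26
HKD 6,572,170.26 × 0.17472 = AUD 1,148,289.59
AUD 1,148,289.59 × 0.56182 = GBP 645,132.06
Profit = GBP 645,132.06 − GBP 638,000.00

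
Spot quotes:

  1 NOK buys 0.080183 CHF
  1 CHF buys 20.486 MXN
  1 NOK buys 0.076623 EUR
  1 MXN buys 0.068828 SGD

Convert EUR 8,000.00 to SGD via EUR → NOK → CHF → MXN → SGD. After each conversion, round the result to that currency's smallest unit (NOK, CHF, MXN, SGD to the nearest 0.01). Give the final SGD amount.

EUR 8,000.00 ÷ 0.076623 = NOK 104,407.29
NOK 104,407.29 × 0.080183 = CHF 8,371.69
CHF 8,371.69 × 20.486 = MXN 171,502.44
MXN 171,502.44 × 0.068828 = SGD 11,804.17

SGD 11,804.17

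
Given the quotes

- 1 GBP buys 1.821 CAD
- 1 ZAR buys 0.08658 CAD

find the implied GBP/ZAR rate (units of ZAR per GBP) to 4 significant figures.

GBP/ZAR = 21.03

1 GBP × 1.821 = 1.821 CAD
1.821 CAD ÷ 0.08658 = 21.0326 ZAR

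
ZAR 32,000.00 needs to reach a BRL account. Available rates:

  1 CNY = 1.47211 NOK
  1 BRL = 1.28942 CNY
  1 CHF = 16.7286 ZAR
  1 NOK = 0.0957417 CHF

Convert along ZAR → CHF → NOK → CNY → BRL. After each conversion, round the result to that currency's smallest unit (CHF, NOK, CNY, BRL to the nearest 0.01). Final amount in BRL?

BRL 10,525.78

ZAR 32,000.00 ÷ 16.7286 = CHF 1,912.89
CHF 1,912.89 ÷ 0.0957417 = NOK 19,979.70
NOK 19,979.70 ÷ 1.47211 = CNY 13,572.15
CNY 13,572.15 ÷ 1.28942 = BRL 10,525.78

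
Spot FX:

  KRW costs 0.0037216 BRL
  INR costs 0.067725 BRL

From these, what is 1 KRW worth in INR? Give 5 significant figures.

KRW/INR = 0.054952

1 KRW × 0.0037216 = 0.0037216 BRL
0.0037216 BRL ÷ 0.067725 = 0.0549516 INR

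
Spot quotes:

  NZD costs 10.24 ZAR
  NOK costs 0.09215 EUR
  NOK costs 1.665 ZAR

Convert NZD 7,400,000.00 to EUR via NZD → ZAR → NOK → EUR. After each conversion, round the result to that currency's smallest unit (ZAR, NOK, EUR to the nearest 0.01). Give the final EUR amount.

NZD 7,400,000.00 × 10.24 = ZAR 75,776,000.00
ZAR 75,776,000.00 ÷ 1.665 = NOK 45,511,111.11
NOK 45,511,111.11 × 0.09215 = EUR 4,193,848.89

EUR 4,193,848.89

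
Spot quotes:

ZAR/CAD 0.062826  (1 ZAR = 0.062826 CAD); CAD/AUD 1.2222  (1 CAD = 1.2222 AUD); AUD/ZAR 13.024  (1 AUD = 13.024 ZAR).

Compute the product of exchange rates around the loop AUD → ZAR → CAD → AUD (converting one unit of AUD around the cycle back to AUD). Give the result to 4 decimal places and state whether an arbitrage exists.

1.0001 (no arbitrage)

Around AUD → ZAR → CAD → AUD: 1 × 13.024 × 0.062826 × 1.2222 = 1.000060
Product ≈ 1 (deviation 0.006%, within rounding noise).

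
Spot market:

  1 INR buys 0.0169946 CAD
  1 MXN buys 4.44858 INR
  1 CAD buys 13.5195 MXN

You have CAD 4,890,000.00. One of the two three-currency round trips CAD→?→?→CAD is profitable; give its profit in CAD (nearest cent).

Profitable loop is CAD → MXN → INR → CAD:
CAD 4,890,000.00 × 13.5195 = MXN 66,110,355.00
MXN 66,110,355.00 × 4.44858 = INR 294,097,203.05
INR 294,097,203.05 × 0.0169946 = CAD 4,998,064.33
Profit = CAD 4,998,064.33 − CAD 4,890,000.00

Profit: CAD 108,064.33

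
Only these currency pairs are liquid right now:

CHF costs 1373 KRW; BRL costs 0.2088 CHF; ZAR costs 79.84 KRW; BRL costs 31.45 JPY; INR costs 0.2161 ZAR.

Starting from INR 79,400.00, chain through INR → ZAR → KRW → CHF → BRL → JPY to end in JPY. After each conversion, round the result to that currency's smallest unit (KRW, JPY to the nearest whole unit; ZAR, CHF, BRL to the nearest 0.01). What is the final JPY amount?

INR 79,400.00 × 0.2161 = ZAR 17,158.34
ZAR 17,158.34 × 79.84 = KRW 1,369,922
KRW 1,369,922 ÷ 1373 = CHF 997.76
CHF 997.76 ÷ 0.2088 = BRL 4,778.54
BRL 4,778.54 × 31.45 = JPY 150,285

JPY 150,285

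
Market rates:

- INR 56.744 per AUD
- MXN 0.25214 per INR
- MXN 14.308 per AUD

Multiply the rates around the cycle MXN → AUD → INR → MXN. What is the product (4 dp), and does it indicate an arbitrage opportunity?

1.0000 (no arbitrage)

Around MXN → AUD → INR → MXN: 1 ÷ 14.308 × 56.744 × 0.25214 = 0.999960
Product ≈ 1 (deviation 0.004%, within rounding noise).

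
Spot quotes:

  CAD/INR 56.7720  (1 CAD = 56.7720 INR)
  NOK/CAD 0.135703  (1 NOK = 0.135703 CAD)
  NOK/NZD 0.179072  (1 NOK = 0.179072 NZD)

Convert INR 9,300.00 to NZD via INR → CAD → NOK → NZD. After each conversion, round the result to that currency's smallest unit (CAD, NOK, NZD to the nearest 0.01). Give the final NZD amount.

NZD 216.16

INR 9,300.00 ÷ 56.7720 = CAD 163.81
CAD 163.81 ÷ 0.135703 = NOK 1,207.12
NOK 1,207.12 × 0.179072 = NZD 216.16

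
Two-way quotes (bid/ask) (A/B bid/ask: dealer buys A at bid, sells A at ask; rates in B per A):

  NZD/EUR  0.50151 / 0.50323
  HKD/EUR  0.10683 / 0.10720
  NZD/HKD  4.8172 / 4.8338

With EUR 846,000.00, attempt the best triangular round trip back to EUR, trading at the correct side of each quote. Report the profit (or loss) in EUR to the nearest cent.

Best loop EUR → NZD → HKD → EUR:
EUR 846,000.00 ÷ 0.50323 (buy NZD at ask) = NZD 1,681,139.84
NZD 1,681,139.84 × 4.8172 (sell NZD at bid) = HKD 8,098,386.82
HKD 8,098,386.82 × 0.10683 (sell HKD at bid) = EUR 865,150.66

Net profit: EUR 19,150.66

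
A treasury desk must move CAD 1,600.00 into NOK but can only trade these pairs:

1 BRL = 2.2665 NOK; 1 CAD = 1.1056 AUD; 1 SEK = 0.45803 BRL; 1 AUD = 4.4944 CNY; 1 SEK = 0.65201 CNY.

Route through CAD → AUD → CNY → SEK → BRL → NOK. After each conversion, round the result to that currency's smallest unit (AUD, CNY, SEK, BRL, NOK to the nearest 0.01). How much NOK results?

NOK 12,658.58

CAD 1,600.00 × 1.1056 = AUD 1,768.96
AUD 1,768.96 × 4.4944 = CNY 7,950.41
CNY 7,950.41 ÷ 0.65201 = SEK 12,193.69
SEK 12,193.69 × 0.45803 = BRL 5,585.08
BRL 5,585.08 × 2.2665 = NOK 12,658.58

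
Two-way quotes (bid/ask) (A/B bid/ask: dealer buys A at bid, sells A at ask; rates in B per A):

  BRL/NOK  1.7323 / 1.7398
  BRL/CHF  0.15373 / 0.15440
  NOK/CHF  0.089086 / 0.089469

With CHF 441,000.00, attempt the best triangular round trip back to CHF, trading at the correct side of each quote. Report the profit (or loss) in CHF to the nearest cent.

Best loop CHF → BRL → NOK → CHF:
CHF 441,000.00 ÷ 0.15440 (buy BRL at ask) = BRL 2,856,217.62
BRL 2,856,217.62 × 1.7323 (sell BRL at bid) = NOK 4,947,825.78
NOK 4,947,825.78 × 0.089086 (sell NOK at bid) = CHF 440,782.01

Net result: CHF -217.99 (no profitable arbitrage after spreads)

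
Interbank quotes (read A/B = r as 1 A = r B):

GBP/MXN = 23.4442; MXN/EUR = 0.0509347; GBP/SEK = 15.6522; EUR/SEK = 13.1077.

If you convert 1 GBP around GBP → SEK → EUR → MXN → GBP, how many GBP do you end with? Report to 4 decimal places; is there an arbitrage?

1.0000 (no arbitrage)

Around GBP → SEK → EUR → MXN → GBP: 1 × 15.6522 ÷ 13.1077 ÷ 0.0509347 ÷ 23.4442 = 0.999999
Product ≈ 1 (deviation 0.000%, within rounding noise).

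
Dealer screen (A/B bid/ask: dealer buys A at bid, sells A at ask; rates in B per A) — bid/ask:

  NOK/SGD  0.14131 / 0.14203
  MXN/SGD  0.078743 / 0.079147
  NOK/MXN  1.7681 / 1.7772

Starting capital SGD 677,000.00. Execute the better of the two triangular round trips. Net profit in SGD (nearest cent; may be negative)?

Best loop SGD → MXN → NOK → SGD:
SGD 677,000.00 ÷ 0.079147 (buy MXN at ask) = MXN 8,553,703.87
MXN 8,553,703.87 ÷ 1.7772 (buy NOK at ask) = NOK 4,813,022.66
NOK 4,813,022.66 × 0.14131 (sell NOK at bid) = SGD 680,128.23

Net profit: SGD 3,128.23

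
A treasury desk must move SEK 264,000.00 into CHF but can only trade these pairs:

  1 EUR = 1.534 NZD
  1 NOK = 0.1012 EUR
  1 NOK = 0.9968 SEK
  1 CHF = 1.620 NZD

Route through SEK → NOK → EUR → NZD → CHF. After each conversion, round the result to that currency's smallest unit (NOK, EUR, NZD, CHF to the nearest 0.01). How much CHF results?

SEK 264,000.00 ÷ 0.9968 = NOK 264,847.51
NOK 264,847.51 × 0.1012 = EUR 26,802.57
EUR 26,802.57 × 1.534 = NZD 41,115.14
NZD 41,115.14 ÷ 1.620 = CHF 25,379.72

CHF 25,379.72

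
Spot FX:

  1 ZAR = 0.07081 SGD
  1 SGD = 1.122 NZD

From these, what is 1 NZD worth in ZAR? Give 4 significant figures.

NZD/ZAR = 12.59

1 NZD ÷ 1.122 = 0.891266 SGD
0.891266 SGD ÷ 0.07081 = 12.5867 ZAR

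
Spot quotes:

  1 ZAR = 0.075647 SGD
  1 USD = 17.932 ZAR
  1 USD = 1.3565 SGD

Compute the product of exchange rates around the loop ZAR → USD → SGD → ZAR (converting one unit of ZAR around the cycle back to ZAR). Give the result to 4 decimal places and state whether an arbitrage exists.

Around ZAR → USD → SGD → ZAR: 1 ÷ 17.932 × 1.3565 ÷ 0.075647 = 0.999999
Product ≈ 1 (deviation 0.000%, within rounding noise).

1.0000 (no arbitrage)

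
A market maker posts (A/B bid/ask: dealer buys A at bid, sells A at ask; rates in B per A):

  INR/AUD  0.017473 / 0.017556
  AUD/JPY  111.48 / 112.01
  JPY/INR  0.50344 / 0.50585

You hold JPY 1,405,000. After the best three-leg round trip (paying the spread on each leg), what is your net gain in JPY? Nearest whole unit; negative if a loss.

Net profit: JPY 7,447

Best loop JPY → AUD → INR → JPY:
JPY 1,405,000 ÷ 112.01 (buy AUD at ask) = AUD 12,543.52
AUD 12,543.52 ÷ 0.017556 (buy INR at ask) = INR 714,486.38
INR 714,486.38 ÷ 0.50585 (buy JPY at ask) = JPY 1,412,447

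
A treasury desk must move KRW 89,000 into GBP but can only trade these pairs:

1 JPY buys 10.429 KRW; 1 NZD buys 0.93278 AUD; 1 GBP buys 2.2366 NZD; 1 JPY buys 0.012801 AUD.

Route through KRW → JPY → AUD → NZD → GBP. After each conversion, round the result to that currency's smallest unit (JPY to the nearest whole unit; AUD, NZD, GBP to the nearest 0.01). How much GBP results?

KRW 89,000 ÷ 10.429 = JPY 8,534
JPY 8,534 × 0.012801 = AUD 109.24
AUD 109.24 ÷ 0.93278 = NZD 117.11
NZD 117.11 ÷ 2.2366 = GBP 52.36

GBP 52.36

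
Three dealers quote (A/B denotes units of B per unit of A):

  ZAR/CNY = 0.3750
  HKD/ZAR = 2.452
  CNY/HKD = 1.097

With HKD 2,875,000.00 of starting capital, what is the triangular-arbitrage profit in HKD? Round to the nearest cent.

Profitable loop is HKD → ZAR → CNY → HKD:
HKD 2,875,000.00 × 2.452 = ZAR 7,049,500.00
ZAR 7,049,500.00 × 0.3750 = CNY 2,643,562.50
CNY 2,643,562.50 × 1.097 = HKD 2,899,988.06
Profit = HKD 2,899,988.06 − HKD 2,875,000.00

Profit: HKD 24,988.06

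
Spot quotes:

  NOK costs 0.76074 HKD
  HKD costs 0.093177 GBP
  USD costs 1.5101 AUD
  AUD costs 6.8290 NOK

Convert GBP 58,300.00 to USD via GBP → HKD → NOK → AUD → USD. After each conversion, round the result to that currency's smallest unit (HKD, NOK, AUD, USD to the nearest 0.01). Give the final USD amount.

USD 79,755.52

GBP 58,300.00 ÷ 0.093177 = HKD 625,690.89
HKD 625,690.89 ÷ 0.76074 = NOK 822,476.65
NOK 822,476.65 ÷ 6.8290 = AUD 120,438.81
AUD 120,438.81 ÷ 1.5101 = USD 79,755.52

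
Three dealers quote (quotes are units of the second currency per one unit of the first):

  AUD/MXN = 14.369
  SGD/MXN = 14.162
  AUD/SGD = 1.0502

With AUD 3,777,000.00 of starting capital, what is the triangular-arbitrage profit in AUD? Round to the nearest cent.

Profitable loop is AUD → SGD → MXN → AUD:
AUD 3,777,000.00 × 1.0502 = SGD 3,966,605.40
SGD 3,966,605.40 × 14.162 = MXN 56,175,065.67
MXN 56,175,065.67 ÷ 14.369 = AUD 3,909,462.43
Profit = AUD 3,909,462.43 − AUD 3,777,000.00

Profit: AUD 132,462.43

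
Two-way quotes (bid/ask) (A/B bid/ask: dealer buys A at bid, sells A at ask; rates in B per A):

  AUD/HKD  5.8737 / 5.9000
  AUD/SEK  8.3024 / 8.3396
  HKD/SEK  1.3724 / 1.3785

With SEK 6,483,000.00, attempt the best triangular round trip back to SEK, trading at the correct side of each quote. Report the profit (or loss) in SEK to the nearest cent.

Net profit: SEK 134,910.55

Best loop SEK → HKD → AUD → SEK:
SEK 6,483,000.00 ÷ 1.3785 (buy HKD at ask) = HKD 4,702,937.98
HKD 4,702,937.98 ÷ 5.9000 (buy AUD at ask) = AUD 797,108.13
AUD 797,108.13 × 8.3024 (sell AUD at bid) = SEK 6,617,910.55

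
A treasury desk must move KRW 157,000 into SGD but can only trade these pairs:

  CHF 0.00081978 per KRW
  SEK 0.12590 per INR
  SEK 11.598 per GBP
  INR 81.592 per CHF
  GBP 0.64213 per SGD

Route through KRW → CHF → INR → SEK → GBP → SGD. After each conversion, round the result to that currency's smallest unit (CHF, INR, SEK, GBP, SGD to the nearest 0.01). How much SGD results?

KRW 157,000 × 0.00081978 = CHF 128.71
CHF 128.71 × 81.592 = INR 10,501.71
INR 10,501.71 × 0.12590 = SEK 1,322.17
SEK 1,322.17 ÷ 11.598 = GBP 114.00
GBP 114.00 ÷ 0.64213 = SGD 177.53

SGD 177.53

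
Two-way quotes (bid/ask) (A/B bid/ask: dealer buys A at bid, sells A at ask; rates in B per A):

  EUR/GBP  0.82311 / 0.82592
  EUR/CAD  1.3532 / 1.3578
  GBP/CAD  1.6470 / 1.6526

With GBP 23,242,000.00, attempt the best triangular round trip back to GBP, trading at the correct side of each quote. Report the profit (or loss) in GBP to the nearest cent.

Best loop GBP → CAD → EUR → GBP:
GBP 23,242,000.00 × 1.6470 (sell GBP at bid) = CAD 38,279,574.00
CAD 38,279,574.00 ÷ 1.3578 (buy EUR at ask) = EUR 28,192,350.86
EUR 28,192,350.86 × 0.82311 (sell EUR at bid) = GBP 23,205,405.92

Net result: GBP -36,594.08 (no profitable arbitrage after spreads)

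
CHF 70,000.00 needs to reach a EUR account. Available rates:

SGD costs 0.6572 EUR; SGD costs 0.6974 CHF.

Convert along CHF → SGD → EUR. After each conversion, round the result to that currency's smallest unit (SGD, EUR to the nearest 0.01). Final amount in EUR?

EUR 65,965.01

CHF 70,000.00 ÷ 0.6974 = SGD 100,372.81
SGD 100,372.81 × 0.6572 = EUR 65,965.01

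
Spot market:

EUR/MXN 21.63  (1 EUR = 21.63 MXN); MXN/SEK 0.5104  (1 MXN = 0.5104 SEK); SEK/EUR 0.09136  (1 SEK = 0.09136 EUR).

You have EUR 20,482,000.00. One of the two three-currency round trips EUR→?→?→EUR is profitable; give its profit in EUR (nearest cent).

Profitable loop is EUR → MXN → SEK → EUR:
EUR 20,482,000.00 × 21.63 = MXN 443,025,660.00
MXN 443,025,660.00 × 0.5104 = SEK 226,120,296.86
SEK 226,120,296.86 × 0.09136 = EUR 20,658,350.32
Profit = EUR 20,658,350.32 − EUR 20,482,000.00

Profit: EUR 176,350.32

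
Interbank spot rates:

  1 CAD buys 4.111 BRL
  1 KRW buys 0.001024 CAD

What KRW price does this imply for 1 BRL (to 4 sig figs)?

1 BRL ÷ 4.111 = 0.24325 CAD
0.24325 CAD ÷ 0.001024 = 237.549 KRW

BRL/KRW = 237.5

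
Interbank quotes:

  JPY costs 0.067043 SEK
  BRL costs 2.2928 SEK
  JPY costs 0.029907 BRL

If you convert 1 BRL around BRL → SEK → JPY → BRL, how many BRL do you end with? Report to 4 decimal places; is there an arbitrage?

Around BRL → SEK → JPY → BRL: 1 × 2.2928 ÷ 0.067043 × 0.029907 = 1.022788
Product > 1; profitable direction is BRL → SEK → JPY → BRL.

1.0228 (arbitrage exists)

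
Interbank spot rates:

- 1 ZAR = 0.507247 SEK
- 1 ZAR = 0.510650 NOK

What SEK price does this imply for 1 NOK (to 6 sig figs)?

1 NOK ÷ 0.510650 = 1.95829 ZAR
1.95829 ZAR × 0.507247 = 0.993336 SEK

NOK/SEK = 0.993336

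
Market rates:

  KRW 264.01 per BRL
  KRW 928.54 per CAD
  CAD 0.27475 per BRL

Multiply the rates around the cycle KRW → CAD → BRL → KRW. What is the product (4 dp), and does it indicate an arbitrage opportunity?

Around KRW → CAD → BRL → KRW: 1 ÷ 928.54 ÷ 0.27475 × 264.01 = 1.034861
Product > 1; profitable direction is KRW → CAD → BRL → KRW.

1.0349 (arbitrage exists)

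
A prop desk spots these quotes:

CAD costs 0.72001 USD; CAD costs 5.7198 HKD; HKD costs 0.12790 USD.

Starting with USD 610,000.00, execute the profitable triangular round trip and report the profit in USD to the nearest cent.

Profit: USD 9,787.33

Profitable loop is USD → CAD → HKD → USD:
USD 610,000.00 ÷ 0.72001 = CAD 847,210.46
CAD 847,210.46 × 5.7198 = HKD 4,845,874.36
HKD 4,845,874.36 × 0.12790 = USD 619,787.33
Profit = USD 619,787.33 − USD 610,000.00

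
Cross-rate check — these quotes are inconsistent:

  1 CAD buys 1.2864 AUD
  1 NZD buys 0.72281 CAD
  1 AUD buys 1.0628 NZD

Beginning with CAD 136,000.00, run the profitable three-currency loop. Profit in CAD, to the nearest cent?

Profitable loop is CAD → NZD → AUD → CAD:
CAD 136,000.00 ÷ 0.72281 = NZD 188,154.56
NZD 188,154.56 ÷ 1.0628 = AUD 177,036.66
AUD 177,036.66 ÷ 1.2864 = CAD 137,621.78
Profit = CAD 137,621.78 − CAD 136,000.00

Profit: CAD 1,621.78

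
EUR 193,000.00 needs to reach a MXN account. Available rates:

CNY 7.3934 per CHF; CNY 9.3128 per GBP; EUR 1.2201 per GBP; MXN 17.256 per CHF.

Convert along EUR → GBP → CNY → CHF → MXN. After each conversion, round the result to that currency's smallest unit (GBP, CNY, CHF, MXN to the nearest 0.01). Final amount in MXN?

EUR 193,000.00 ÷ 1.2201 = GBP 158,183.76
GBP 158,183.76 × 9.3128 = CNY 1,473,133.72
CNY 1,473,133.72 ÷ 7.3934 = CHF 199,249.83
CHF 199,249.83 × 17.256 = MXN 3,438,255.07

MXN 3,438,255.07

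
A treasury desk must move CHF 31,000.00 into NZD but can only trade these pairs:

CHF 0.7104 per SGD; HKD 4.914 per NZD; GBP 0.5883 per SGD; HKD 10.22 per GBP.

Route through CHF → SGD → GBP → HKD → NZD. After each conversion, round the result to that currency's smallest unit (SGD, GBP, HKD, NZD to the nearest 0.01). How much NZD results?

CHF 31,000.00 ÷ 0.7104 = SGD 43,637.39
SGD 43,637.39 × 0.5883 = GBP 25,671.88
GBP 25,671.88 × 10.22 = HKD 262,366.61
HKD 262,366.61 ÷ 4.914 = NZD 53,391.66

NZD 53,391.66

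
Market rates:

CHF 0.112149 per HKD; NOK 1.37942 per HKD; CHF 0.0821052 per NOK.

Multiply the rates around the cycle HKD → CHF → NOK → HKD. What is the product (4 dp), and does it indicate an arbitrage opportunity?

Around HKD → CHF → NOK → HKD: 1 × 0.112149 ÷ 0.0821052 ÷ 1.37942 = 0.990212
Product < 1; profitable direction is HKD → NOK → CHF → HKD.

0.9902 (arbitrage exists)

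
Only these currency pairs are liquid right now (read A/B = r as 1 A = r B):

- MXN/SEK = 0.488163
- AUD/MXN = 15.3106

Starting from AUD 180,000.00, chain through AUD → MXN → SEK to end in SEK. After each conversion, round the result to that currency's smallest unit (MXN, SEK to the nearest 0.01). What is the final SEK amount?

SEK 1,345,332.32

AUD 180,000.00 × 15.3106 = MXN 2,755,908.00
MXN 2,755,908.00 × 0.488163 = SEK 1,345,332.32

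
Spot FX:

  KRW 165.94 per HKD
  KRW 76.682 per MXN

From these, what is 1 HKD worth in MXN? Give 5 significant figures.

HKD/MXN = 2.1640

1 HKD × 165.94 = 165.94 KRW
165.94 KRW ÷ 76.682 = 2.164 MXN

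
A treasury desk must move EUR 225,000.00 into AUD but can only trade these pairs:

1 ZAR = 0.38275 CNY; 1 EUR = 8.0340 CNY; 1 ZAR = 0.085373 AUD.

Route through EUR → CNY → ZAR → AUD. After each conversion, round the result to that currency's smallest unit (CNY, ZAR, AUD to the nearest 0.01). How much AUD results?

EUR 225,000.00 × 8.0340 = CNY 1,807,650.00
CNY 1,807,650.00 ÷ 0.38275 = ZAR 4,722,795.56
ZAR 4,722,795.56 × 0.085373 = AUD 403,199.23

AUD 403,199.23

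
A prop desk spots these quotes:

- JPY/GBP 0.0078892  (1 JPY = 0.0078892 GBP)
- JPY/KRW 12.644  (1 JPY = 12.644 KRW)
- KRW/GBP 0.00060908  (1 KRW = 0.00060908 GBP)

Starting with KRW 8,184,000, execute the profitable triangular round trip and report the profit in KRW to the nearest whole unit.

Profit: KRW 199,778

Profitable loop is KRW → JPY → GBP → KRW:
KRW 8,184,000 ÷ 12.644 = JPY 647,264
JPY 647,264 × 0.0078892 = GBP 5,106.39
GBP 5,106.39 ÷ 0.00060908 = KRW 8,383,778
Profit = KRW 8,383,778 − KRW 8,184,000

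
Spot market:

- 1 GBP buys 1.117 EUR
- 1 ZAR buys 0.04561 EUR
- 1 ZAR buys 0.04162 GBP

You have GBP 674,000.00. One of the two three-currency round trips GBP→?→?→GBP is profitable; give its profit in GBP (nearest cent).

Profitable loop is GBP → EUR → ZAR → GBP:
GBP 674,000.00 × 1.117 = EUR 752,858.00
EUR 752,858.00 ÷ 0.04561 = ZAR 16,506,424.03
ZAR 16,506,424.03 × 0.04162 = GBP 686,997.37
Profit = GBP 686,997.37 − GBP 674,000.00

Profit: GBP 12,997.37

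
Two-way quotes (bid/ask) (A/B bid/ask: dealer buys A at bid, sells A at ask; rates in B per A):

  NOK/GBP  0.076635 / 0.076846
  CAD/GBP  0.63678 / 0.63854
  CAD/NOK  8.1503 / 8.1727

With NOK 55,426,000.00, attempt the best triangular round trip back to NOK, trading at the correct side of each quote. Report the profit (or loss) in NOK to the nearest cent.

Best loop NOK → CAD → GBP → NOK:
NOK 55,426,000.00 ÷ 8.1727 (buy CAD at ask) = CAD 6,781,846.88
CAD 6,781,846.88 × 0.63678 (sell CAD at bid) = GBP 4,318,544.46
GBP 4,318,544.46 ÷ 0.076846 (buy NOK at ask) = NOK 56,197,387.72

Net profit: NOK 771,387.72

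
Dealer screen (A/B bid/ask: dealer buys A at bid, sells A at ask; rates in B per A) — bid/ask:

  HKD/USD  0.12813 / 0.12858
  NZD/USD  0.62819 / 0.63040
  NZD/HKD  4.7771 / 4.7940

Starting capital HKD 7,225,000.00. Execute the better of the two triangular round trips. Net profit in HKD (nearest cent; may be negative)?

Net profit: HKD 138,044.39

Best loop HKD → NZD → USD → HKD:
HKD 7,225,000.00 ÷ 4.7940 (buy NZD at ask) = NZD 1,507,092.20
NZD 1,507,092.20 × 0.62819 (sell NZD at bid) = USD 946,740.25
USD 946,740.25 ÷ 0.12858 (buy HKD at ask) = HKD 7,363,044.39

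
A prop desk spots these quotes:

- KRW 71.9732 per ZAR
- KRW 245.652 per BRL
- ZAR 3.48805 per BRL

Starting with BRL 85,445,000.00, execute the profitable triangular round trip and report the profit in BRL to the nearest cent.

Profit: BRL 1,876,233.88

Profitable loop is BRL → ZAR → KRW → BRL:
BRL 85,445,000.00 × 3.48805 = ZAR 298,036,432.25
ZAR 298,036,432.25 × 71.9732 = KRW 21,450,635,746
KRW 21,450,635,746 ÷ 245.652 = BRL 87,321,233.88
Profit = BRL 87,321,233.88 − BRL 85,445,000.00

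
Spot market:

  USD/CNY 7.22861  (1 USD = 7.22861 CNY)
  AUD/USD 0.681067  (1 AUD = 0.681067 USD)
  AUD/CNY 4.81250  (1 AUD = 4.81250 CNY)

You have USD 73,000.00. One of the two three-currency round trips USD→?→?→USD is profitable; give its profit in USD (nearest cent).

Profitable loop is USD → CNY → AUD → USD:
USD 73,000.00 × 7.22861 = CNY 527,688.53
CNY 527,688.53 ÷ 4.81250 = AUD 109,649.56
AUD 109,649.56 × 0.681067 = USD 74,678.70
Profit = USD 74,678.70 − USD 73,000.00

Profit: USD 1,678.70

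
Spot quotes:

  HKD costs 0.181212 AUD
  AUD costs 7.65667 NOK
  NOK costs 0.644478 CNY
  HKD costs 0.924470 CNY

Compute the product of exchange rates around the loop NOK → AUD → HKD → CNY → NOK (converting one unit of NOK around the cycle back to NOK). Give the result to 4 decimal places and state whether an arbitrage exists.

1.0339 (arbitrage exists)

Around NOK → AUD → HKD → CNY → NOK: 1 ÷ 7.65667 ÷ 0.181212 × 0.924470 ÷ 0.644478 = 1.033851
Product > 1; profitable direction is NOK → AUD → HKD → CNY → NOK.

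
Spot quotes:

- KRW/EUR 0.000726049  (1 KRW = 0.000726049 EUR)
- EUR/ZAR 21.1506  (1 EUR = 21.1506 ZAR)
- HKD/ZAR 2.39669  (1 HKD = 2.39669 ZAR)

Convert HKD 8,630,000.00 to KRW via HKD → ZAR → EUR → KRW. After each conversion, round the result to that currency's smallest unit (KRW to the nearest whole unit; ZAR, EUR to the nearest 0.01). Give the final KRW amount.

HKD 8,630,000.00 × 2.39669 = ZAR 20,683,434.70
ZAR 20,683,434.70 ÷ 21.1506 = EUR 977,912.43
EUR 977,912.43 ÷ 0.000726049 = KRW 1,346,895,912

KRW 1,346,895,912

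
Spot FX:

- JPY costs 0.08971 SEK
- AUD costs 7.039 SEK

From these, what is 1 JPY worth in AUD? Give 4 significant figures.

JPY/AUD = 0.01274

1 JPY × 0.08971 = 0.08971 SEK
0.08971 SEK ÷ 7.039 = 0.0127447 AUD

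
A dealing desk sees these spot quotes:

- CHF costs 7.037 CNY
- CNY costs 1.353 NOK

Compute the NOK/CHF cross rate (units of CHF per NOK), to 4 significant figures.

NOK/CHF = 0.1050

1 NOK ÷ 1.353 = 0.739098 CNY
0.739098 CNY ÷ 7.037 = 0.10503 CHF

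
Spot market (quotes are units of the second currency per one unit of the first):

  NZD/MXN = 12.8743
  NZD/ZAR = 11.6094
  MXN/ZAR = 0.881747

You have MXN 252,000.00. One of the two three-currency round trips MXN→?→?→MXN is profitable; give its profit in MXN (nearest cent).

Profitable loop is MXN → NZD → ZAR → MXN:
MXN 252,000.00 ÷ 12.8743 = NZD 19,573.88
NZD 19,573.88 × 11.6094 = ZAR 227,241.00
ZAR 227,241.00 ÷ 0.881747 = MXN 257,716.78
Profit = MXN 257,716.78 − MXN 252,000.00

Profit: MXN 5,716.78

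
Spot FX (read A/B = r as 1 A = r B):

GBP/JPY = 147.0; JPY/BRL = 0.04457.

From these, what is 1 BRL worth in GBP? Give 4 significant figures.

1 BRL ÷ 0.04457 = 22.4366 JPY
22.4366 JPY ÷ 147.0 = 0.15263 GBP

BRL/GBP = 0.1526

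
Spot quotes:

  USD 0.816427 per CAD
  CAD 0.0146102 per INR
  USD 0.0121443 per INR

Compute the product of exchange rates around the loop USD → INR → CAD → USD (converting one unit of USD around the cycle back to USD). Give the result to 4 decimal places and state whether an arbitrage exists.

Around USD → INR → CAD → USD: 1 ÷ 0.0121443 × 0.0146102 × 0.816427 = 0.982202
Product < 1; profitable direction is USD → CAD → INR → USD.

0.9822 (arbitrage exists)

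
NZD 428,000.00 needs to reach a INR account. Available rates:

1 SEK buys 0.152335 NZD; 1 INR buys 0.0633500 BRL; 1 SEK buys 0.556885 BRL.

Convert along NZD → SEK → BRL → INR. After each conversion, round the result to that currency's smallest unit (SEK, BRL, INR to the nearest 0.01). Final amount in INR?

NZD 428,000.00 ÷ 0.152335 = SEK 2,809,597.27
SEK 2,809,597.27 × 0.556885 = BRL 1,564,622.58
BRL 1,564,622.58 ÷ 0.0633500 = INR 24,698,067.56

INR 24,698,067.56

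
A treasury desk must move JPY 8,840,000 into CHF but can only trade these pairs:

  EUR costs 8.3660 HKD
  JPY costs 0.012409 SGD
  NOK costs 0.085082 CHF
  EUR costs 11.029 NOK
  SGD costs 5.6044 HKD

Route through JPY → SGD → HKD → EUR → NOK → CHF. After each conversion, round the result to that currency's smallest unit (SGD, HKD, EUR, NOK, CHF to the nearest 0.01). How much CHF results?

JPY 8,840,000 × 0.012409 = SGD 109,695.56
SGD 109,695.56 × 5.6044 = HKD 614,777.80
HKD 614,777.80 ÷ 8.3660 = EUR 73,485.27
EUR 73,485.27 × 11.029 = NOK 810,469.04
NOK 810,469.04 × 0.085082 = CHF 68,956.33

CHF 68,956.33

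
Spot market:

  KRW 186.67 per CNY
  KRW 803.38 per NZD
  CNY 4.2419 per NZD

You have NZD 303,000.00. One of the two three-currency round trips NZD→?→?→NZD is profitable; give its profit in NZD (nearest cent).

Profitable loop is NZD → KRW → CNY → NZD:
NZD 303,000.00 × 803.38 = KRW 243,424,140
KRW 243,424,140 ÷ 186.67 = CNY 1,304,034.61
CNY 1,304,034.61 ÷ 4.2419 = NZD 307,417.57
Profit = NZD 307,417.57 − NZD 303,000.00

Profit: NZD 4,417.57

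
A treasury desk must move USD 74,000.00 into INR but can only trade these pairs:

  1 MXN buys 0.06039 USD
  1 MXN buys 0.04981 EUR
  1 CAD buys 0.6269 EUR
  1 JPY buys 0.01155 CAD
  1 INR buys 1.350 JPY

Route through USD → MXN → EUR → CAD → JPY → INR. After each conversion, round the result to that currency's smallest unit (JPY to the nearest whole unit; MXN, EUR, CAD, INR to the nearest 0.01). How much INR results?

INR 6,244,090.37

USD 74,000.00 ÷ 0.06039 = MXN 1,225,368.44
MXN 1,225,368.44 × 0.04981 = EUR 61,035.60
EUR 61,035.60 ÷ 0.6269 = CAD 97,360.98
CAD 97,360.98 ÷ 0.01155 = JPY 8,429,522
JPY 8,429,522 ÷ 1.350 = INR 6,244,090.37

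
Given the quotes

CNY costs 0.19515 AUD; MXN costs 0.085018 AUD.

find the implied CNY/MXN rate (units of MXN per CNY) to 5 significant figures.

1 CNY × 0.19515 = 0.19515 AUD
0.19515 AUD ÷ 0.085018 = 2.2954 MXN

CNY/MXN = 2.2954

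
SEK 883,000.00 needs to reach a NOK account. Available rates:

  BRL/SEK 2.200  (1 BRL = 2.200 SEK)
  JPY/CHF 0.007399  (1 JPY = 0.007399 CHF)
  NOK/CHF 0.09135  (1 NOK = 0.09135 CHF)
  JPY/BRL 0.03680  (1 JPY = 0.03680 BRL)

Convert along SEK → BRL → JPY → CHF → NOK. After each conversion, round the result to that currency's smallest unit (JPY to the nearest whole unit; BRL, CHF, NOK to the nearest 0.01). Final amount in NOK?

NOK 883,394.53

SEK 883,000.00 ÷ 2.200 = BRL 401,363.64
BRL 401,363.64 ÷ 0.03680 = JPY 10,906,621
JPY 10,906,621 × 0.007399 = CHF 80,698.09
CHF 80,698.09 ÷ 0.09135 = NOK 883,394.53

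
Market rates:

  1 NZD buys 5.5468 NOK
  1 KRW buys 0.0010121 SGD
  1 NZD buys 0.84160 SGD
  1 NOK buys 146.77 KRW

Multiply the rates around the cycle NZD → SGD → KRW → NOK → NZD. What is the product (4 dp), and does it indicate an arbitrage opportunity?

Around NZD → SGD → KRW → NOK → NZD: 1 × 0.84160 ÷ 0.0010121 ÷ 146.77 ÷ 5.5468 = 1.021416
Product > 1; profitable direction is NZD → SGD → KRW → NOK → NZD.

1.0214 (arbitrage exists)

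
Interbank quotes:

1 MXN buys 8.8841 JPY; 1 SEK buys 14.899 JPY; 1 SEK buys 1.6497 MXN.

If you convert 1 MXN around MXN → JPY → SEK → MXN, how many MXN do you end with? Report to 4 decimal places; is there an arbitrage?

0.9837 (arbitrage exists)

Around MXN → JPY → SEK → MXN: 1 × 8.8841 ÷ 14.899 × 1.6497 = 0.983697
Product < 1; profitable direction is MXN → SEK → JPY → MXN.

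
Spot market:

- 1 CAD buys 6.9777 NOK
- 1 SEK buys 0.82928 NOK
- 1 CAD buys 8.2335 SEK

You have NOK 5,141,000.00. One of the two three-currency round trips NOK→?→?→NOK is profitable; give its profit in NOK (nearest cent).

Profit: NOK 112,808.22

Profitable loop is NOK → SEK → CAD → NOK:
NOK 5,141,000.00 ÷ 0.82928 = SEK 6,199,353.66
SEK 6,199,353.66 ÷ 8.2335 = CAD 752,942.69
CAD 752,942.69 × 6.9777 = NOK 5,253,808.22
Profit = NOK 5,253,808.22 − NOK 5,141,000.00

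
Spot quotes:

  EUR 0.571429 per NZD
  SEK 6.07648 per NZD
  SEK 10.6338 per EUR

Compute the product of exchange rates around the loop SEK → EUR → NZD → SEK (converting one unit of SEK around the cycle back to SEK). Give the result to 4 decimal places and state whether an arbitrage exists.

1.0000 (no arbitrage)

Around SEK → EUR → NZD → SEK: 1 ÷ 10.6338 ÷ 0.571429 × 6.07648 = 1.000003
Product ≈ 1 (deviation 0.000%, within rounding noise).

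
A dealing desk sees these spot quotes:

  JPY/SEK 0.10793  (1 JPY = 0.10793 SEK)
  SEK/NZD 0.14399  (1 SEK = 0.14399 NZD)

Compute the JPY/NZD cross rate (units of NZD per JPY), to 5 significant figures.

1 JPY × 0.10793 = 0.10793 SEK
0.10793 SEK × 0.14399 = 0.0155408 NZD

JPY/NZD = 0.015541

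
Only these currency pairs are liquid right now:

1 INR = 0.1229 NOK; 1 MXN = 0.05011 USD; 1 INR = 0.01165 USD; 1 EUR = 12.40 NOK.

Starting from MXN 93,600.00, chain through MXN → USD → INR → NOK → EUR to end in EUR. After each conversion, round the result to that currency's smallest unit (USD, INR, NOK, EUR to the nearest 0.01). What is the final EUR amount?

MXN 93,600.00 × 0.05011 = USD 4,690.30
USD 4,690.30 ÷ 0.01165 = INR 402,600.86
INR 402,600.86 × 0.1229 = NOK 49,479.65
NOK 49,479.65 ÷ 12.40 = EUR 3,990.29

EUR 3,990.29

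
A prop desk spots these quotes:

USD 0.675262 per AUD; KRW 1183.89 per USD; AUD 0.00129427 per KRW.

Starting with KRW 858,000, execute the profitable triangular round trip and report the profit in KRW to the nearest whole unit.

Profitable loop is KRW → AUD → USD → KRW:
KRW 858,000 × 0.00129427 = AUD 1,110.48
AUD 1,110.48 × 0.675262 = USD 749.87
USD 749.87 × 1183.89 = KRW 887,761
Profit = KRW 887,761 − KRW 858,000

Profit: KRW 29,761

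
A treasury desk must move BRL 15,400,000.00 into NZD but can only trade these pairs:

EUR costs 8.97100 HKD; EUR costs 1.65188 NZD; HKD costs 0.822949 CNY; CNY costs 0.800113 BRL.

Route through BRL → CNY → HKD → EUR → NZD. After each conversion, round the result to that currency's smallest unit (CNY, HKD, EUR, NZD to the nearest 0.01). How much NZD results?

NZD 4,306,595.78

BRL 15,400,000.00 ÷ 0.800113 = CNY 19,247,281.32
CNY 19,247,281.32 ÷ 0.822949 = HKD 23,388,182.40
HKD 23,388,182.40 ÷ 8.97100 = EUR 2,607,087.55
EUR 2,607,087.55 × 1.65188 = NZD 4,306,595.78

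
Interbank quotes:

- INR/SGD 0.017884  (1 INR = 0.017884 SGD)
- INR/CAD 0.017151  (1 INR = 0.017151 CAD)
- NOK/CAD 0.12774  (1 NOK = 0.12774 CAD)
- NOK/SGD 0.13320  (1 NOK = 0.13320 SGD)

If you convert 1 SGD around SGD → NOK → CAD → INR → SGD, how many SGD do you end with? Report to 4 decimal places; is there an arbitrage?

Around SGD → NOK → CAD → INR → SGD: 1 ÷ 0.13320 × 0.12774 ÷ 0.017151 × 0.017884 = 0.999995
Product ≈ 1 (deviation 0.000%, within rounding noise).

1.0000 (no arbitrage)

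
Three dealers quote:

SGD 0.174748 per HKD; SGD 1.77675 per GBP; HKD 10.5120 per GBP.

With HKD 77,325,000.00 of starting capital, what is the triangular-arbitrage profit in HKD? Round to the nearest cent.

Profit: HKD 2,619,974.94

Profitable loop is HKD → SGD → GBP → HKD:
HKD 77,325,000.00 × 0.174748 = SGD 13,512,389.10
SGD 13,512,389.10 ÷ 1.77675 = GBP 7,605,115.58
GBP 7,605,115.58 × 10.5120 = HKD 79,944,974.94
Profit = HKD 79,944,974.94 − HKD 77,325,000.00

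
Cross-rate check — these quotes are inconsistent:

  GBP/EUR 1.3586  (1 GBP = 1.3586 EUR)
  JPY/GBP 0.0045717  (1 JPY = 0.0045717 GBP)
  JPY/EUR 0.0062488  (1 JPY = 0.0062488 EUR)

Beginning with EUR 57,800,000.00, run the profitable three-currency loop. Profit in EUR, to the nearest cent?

Profit: EUR 350,724.39

Profitable loop is EUR → GBP → JPY → EUR:
EUR 57,800,000.00 ÷ 1.3586 = GBP 42,543,795.08
GBP 42,543,795.08 ÷ 0.0045717 = JPY 9,305,902,636
JPY 9,305,902,636 × 0.0062488 = EUR 58,150,724.39
Profit = EUR 58,150,724.39 − EUR 57,800,000.00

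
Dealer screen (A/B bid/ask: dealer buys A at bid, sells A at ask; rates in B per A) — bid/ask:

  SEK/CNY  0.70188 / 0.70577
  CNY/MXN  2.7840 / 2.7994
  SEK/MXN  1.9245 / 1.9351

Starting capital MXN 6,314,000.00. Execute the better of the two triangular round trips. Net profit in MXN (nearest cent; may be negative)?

Net profit: MXN 61,779.12

Best loop MXN → SEK → CNY → MXN:
MXN 6,314,000.00 ÷ 1.9351 (buy SEK at ask) = SEK 3,262,880.47
SEK 3,262,880.47 × 0.70188 (sell SEK at bid) = CNY 2,290,150.55
CNY 2,290,150.55 × 2.7840 (sell CNY at bid) = MXN 6,375,779.12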